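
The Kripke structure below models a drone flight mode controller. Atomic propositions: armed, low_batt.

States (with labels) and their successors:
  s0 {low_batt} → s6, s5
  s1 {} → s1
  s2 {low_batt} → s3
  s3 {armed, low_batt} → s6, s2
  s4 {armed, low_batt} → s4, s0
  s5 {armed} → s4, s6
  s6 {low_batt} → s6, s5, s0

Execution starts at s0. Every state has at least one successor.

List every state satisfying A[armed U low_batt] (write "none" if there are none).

States satisfying armed: {s3, s4, s5}.
States satisfying low_batt: {s0, s2, s3, s4, s6}.
States satisfying A[armed U low_batt]: {s0, s2, s3, s4, s5, s6}.

{s0, s2, s3, s4, s5, s6}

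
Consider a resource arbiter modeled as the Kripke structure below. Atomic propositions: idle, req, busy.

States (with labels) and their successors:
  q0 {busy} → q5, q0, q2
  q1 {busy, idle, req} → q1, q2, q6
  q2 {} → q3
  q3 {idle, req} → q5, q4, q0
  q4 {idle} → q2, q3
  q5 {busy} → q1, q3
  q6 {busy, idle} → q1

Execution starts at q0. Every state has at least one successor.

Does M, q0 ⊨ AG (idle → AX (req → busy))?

States satisfying idle → AX (req → busy): {q0, q1, q2, q3, q5, q6}.
States satisfying AG (idle → AX (req → busy)): ∅.
q4 is reachable from q0 and violates idle → AX (req → busy), so AG fails at q0.
q0 ∉ Sat(AG (idle → AX (req → busy))).

No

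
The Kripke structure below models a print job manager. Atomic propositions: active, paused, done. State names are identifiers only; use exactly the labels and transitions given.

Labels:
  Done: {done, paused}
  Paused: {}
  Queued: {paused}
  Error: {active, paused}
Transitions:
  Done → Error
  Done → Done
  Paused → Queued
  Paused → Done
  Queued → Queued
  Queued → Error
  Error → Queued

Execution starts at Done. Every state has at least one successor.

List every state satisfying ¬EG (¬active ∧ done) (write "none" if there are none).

{Paused, Queued, Error}

States satisfying ¬active ∧ done: {Done}.
States satisfying EG (¬active ∧ done): {Done}.
States satisfying ¬EG (¬active ∧ done): {Paused, Queued, Error}.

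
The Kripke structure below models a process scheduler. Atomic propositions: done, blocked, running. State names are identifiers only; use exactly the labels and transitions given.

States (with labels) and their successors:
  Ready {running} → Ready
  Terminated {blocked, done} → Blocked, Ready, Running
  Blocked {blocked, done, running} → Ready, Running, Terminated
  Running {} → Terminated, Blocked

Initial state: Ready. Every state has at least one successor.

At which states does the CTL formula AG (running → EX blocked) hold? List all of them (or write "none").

States satisfying running → EX blocked: {Terminated, Blocked, Running}.
States satisfying AG (running → EX blocked): ∅.

none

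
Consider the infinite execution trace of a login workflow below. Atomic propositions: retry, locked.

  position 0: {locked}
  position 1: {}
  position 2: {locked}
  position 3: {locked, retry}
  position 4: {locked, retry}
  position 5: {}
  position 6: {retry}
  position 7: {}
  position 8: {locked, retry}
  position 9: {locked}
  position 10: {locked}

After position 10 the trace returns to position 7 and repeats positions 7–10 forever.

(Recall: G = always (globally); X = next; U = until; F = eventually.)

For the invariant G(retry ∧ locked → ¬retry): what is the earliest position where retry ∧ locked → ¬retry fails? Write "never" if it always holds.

Check retry ∧ locked → ¬retry at each position in order: 0 ✓, 1 ✓, 2 ✓.
At position 3 the labels are {locked, retry}, so retry ∧ locked → ¬retry is false there. This is the first violation.

3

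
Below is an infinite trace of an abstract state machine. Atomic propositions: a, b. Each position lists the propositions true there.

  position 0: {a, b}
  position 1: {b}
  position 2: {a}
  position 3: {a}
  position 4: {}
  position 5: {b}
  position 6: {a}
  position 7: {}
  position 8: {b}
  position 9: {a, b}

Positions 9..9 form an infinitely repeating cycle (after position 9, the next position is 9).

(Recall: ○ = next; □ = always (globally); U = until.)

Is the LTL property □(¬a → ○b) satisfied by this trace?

¬a → ○b must hold at every position from 0 onward. It fails at position 1, so □(¬a → ○b) is false.
Positions where ¬a holds: 1, 4, 5, 7, 8.
Check ○b at each: 1→fails, 4→ok, 5→fails, 7→ok, 8→ok.

Violated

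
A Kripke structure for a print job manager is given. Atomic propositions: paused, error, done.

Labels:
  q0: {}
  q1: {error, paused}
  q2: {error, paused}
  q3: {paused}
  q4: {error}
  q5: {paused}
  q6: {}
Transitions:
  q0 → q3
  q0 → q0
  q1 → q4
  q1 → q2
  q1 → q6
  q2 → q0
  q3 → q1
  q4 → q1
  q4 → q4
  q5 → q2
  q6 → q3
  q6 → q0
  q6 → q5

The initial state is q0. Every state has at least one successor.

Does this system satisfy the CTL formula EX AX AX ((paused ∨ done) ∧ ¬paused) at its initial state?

No

States satisfying AX AX ((paused ∨ done) ∧ ¬paused): ∅.
States satisfying EX AX AX ((paused ∨ done) ∧ ¬paused): ∅.
No suitable path/successor from q0 witnesses the formula.
q0 ∉ Sat(EX AX AX ((paused ∨ done) ∧ ¬paused)).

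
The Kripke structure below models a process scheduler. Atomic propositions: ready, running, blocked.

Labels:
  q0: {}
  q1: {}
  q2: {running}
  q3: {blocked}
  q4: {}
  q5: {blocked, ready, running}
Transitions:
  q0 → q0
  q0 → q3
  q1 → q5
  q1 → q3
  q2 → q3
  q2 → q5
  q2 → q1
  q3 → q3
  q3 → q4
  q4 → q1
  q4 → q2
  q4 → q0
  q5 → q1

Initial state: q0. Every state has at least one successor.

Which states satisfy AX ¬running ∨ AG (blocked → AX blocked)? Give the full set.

{q0, q3, q5}

States satisfying ¬running: {q0, q1, q3, q4}.
States satisfying AX ¬running: {q0, q3, q5}.
States satisfying blocked → AX blocked: {q0, q1, q2, q4}.
States satisfying AG (blocked → AX blocked): ∅.
States satisfying AX ¬running ∨ AG (blocked → AX blocked): {q0, q3, q5}.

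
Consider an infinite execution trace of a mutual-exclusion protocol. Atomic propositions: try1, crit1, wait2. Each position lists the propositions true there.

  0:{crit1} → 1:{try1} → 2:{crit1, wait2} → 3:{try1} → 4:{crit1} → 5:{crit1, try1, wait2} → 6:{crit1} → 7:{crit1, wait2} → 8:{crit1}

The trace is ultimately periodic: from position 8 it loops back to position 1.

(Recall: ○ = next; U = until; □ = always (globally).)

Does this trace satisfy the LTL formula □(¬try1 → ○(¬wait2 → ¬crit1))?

Violated

¬try1 → ○(¬wait2 → ¬crit1) must hold at every position from 0 onward. It fails at position 7, so □(¬try1 → ○(¬wait2 → ¬crit1)) is false.
Positions where ¬try1 holds: 0, 2, 4, 6, 7, 8.
Check ○(¬wait2 → ¬crit1) at each: 0→ok, 2→ok, 4→ok, 6→ok, 7→fails, 8→ok.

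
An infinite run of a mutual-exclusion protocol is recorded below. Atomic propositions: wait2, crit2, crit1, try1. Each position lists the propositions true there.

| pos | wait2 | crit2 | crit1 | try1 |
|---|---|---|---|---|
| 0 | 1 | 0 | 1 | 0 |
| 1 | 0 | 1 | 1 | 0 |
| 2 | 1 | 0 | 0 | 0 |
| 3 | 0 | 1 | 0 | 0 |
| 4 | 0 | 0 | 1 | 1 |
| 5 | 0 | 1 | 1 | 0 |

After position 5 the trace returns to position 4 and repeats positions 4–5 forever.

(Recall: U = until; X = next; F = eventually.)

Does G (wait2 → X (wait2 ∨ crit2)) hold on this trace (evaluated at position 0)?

wait2 → X (wait2 ∨ crit2) holds at every position 0..5, and those are all positions ever visited, so G (wait2 → X (wait2 ∨ crit2)) holds.
Positions where wait2 holds: 0, 2.
Check X (wait2 ∨ crit2) at each: 0→ok, 2→ok.

Holds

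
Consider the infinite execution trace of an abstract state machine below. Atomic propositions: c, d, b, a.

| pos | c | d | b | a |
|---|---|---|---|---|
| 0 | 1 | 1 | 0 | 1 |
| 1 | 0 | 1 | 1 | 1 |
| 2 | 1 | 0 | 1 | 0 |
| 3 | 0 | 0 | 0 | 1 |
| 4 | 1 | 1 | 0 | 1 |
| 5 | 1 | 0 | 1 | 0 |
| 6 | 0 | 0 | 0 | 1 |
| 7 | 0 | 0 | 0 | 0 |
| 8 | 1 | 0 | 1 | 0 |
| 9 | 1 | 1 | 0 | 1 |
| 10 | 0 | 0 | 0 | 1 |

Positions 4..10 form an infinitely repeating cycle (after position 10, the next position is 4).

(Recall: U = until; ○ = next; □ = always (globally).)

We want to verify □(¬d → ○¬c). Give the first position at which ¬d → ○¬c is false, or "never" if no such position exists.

Check ¬d → ○¬c at each position in order: 0 ✓, 1 ✓, 2 ✓.
At position 3 the labels are {a} and the next position 4 has {a, c, d}, so ¬d → ○¬c is false there. This is the first violation.

3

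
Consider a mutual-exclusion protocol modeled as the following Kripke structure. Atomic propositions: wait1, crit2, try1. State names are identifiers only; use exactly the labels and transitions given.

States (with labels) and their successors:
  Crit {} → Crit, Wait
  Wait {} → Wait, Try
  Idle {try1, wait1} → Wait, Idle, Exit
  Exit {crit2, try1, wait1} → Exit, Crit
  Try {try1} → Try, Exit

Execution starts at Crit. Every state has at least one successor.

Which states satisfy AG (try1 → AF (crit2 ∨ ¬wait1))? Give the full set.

{Crit, Wait, Exit, Try}

States satisfying try1 → AF (crit2 ∨ ¬wait1): {Crit, Wait, Exit, Try}.
States satisfying AG (try1 → AF (crit2 ∨ ¬wait1)): {Crit, Wait, Exit, Try}.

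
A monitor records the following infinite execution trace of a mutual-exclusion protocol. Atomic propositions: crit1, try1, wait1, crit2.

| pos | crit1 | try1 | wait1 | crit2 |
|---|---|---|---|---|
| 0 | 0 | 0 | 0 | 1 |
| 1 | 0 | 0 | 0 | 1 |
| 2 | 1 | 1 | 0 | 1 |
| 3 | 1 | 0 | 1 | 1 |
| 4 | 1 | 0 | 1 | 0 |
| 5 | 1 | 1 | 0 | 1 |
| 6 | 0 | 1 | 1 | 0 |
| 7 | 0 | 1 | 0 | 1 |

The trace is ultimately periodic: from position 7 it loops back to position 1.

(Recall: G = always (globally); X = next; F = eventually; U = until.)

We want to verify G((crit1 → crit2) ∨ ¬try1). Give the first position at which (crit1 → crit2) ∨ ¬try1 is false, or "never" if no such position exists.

(crit1 → crit2) ∨ ¬try1 holds at every position 0..7, and those are all the positions the trace ever visits, so the invariant G((crit1 → crit2) ∨ ¬try1) is never violated.

never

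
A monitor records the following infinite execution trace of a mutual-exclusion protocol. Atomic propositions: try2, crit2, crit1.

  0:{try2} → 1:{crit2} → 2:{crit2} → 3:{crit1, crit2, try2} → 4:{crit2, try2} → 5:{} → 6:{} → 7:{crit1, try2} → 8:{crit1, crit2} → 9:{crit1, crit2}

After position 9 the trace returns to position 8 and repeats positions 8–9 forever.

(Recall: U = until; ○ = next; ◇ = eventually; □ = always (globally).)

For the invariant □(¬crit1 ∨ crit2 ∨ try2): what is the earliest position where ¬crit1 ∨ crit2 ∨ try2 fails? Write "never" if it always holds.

never

¬crit1 ∨ crit2 ∨ try2 holds at every position 0..9, and those are all the positions the trace ever visits, so the invariant □(¬crit1 ∨ crit2 ∨ try2) is never violated.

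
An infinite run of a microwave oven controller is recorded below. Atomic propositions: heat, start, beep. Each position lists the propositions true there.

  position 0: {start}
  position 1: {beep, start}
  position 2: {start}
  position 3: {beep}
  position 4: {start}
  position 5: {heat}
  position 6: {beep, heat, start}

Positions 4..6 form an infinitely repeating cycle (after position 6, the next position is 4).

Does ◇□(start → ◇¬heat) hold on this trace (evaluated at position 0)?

Satisfied

□(start → ◇¬heat) holds at position 0, which is reachable from 0, so ◇□(start → ◇¬heat) holds.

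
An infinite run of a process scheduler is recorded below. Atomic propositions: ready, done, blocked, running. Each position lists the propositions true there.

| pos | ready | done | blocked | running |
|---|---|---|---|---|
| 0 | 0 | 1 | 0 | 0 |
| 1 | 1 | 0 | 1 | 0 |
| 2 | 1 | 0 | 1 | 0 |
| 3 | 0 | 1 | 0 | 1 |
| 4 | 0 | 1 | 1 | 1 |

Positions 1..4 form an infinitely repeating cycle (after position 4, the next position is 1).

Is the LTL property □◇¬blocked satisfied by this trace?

Holds

◇¬blocked holds at every position 0..4, and those are all positions ever visited, so □◇¬blocked holds.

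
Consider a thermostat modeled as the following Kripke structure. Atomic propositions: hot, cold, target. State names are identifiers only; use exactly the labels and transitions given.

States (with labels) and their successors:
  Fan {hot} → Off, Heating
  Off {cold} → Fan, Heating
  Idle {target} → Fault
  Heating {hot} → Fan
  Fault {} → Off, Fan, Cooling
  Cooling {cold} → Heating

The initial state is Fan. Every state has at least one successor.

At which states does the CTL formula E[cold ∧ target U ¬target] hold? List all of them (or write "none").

{Fan, Off, Heating, Fault, Cooling}

States satisfying cold ∧ target: ∅.
States satisfying ¬target: {Fan, Off, Heating, Fault, Cooling}.
States satisfying E[cold ∧ target U ¬target]: {Fan, Off, Heating, Fault, Cooling}.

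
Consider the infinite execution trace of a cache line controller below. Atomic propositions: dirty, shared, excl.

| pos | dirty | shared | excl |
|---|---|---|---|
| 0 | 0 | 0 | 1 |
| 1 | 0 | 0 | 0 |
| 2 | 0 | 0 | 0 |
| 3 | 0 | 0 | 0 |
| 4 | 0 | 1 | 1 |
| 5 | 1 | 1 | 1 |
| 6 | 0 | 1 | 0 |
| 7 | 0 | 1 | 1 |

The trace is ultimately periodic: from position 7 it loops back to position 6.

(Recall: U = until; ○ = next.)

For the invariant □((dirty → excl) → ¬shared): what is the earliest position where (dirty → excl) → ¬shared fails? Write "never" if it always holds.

Check (dirty → excl) → ¬shared at each position in order: 0 ✓, 1 ✓, 2 ✓, 3 ✓.
At position 4 the labels are {excl, shared}, so (dirty → excl) → ¬shared is false there. This is the first violation.

4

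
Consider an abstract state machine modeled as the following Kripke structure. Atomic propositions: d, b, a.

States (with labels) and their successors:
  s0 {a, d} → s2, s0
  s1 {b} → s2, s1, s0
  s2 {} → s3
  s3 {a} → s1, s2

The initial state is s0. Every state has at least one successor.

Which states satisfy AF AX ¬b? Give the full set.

States satisfying AX ¬b: {s0, s2}.
States satisfying AF AX ¬b: {s0, s2}.

{s0, s2}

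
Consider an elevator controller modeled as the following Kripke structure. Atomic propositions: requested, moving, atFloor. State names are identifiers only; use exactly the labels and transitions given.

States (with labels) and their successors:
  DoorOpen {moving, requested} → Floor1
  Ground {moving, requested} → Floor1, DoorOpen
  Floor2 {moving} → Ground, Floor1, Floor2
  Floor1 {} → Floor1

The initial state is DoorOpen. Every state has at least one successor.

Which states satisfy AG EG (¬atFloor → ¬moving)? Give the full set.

{Floor1}

States satisfying EG (¬atFloor → ¬moving): {Floor1}.
States satisfying AG EG (¬atFloor → ¬moving): {Floor1}.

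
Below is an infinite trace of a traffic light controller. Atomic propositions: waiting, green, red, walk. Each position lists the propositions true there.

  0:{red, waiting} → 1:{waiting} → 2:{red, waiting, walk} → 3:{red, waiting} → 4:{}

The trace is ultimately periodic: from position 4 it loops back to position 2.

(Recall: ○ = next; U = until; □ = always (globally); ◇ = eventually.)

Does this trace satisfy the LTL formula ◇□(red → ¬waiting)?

No

□(red → ¬waiting) is false at every position 0..4, so it never becomes true and ◇□(red → ¬waiting) fails.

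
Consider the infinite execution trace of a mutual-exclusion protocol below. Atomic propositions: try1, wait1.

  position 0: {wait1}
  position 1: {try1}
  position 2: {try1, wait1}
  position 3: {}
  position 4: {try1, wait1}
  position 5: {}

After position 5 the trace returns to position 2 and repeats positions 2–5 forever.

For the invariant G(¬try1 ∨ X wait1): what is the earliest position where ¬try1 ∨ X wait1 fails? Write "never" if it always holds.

Check ¬try1 ∨ X wait1 at each position in order: 0 ✓, 1 ✓.
At position 2 the labels are {try1, wait1} and the next position 3 has {}, so ¬try1 ∨ X wait1 is false there. This is the first violation.

2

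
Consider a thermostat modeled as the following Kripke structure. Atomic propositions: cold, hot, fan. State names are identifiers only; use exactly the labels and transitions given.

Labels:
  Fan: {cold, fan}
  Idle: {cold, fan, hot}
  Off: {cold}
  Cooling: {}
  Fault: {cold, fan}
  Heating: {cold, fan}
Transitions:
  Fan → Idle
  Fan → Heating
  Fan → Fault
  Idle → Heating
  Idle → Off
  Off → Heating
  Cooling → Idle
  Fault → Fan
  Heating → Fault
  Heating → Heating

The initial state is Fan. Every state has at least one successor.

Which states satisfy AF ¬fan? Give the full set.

{Off, Cooling}

States satisfying ¬fan: {Off, Cooling}.
States satisfying AF ¬fan: {Off, Cooling}.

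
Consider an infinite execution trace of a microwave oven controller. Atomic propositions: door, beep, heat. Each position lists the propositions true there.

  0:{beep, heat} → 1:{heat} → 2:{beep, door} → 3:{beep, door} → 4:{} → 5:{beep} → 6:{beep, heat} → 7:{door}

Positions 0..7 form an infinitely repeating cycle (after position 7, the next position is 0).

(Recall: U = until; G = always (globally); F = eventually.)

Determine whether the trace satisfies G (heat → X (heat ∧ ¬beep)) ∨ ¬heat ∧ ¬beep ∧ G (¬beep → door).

heat → X (heat ∧ ¬beep) must hold at every position from 0 onward. It fails at position 1, so G (heat → X (heat ∧ ¬beep)) is false.
Positions where heat holds: 0, 1, 6.
Check X (heat ∧ ¬beep) at each: 0→ok, 1→fails, 6→fails.
At position 0: G (heat → X (heat ∧ ¬beep)) is false; ¬heat ∧ ¬beep ∧ G (¬beep → door) is false; so G (heat → X (heat ∧ ¬beep)) ∨ ¬heat ∧ ¬beep ∧ G (¬beep → door) is false.

Violated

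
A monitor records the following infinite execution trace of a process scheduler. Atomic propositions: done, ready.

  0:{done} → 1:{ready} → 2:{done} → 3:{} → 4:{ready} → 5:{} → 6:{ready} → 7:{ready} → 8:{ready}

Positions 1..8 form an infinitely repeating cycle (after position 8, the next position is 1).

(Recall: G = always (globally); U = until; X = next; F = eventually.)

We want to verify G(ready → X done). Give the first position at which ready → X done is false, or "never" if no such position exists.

Check ready → X done at each position in order: 0 ✓, 1 ✓, 2 ✓, 3 ✓.
At position 4 the labels are {ready} and the next position 5 has {}, so ready → X done is false there. This is the first violation.

4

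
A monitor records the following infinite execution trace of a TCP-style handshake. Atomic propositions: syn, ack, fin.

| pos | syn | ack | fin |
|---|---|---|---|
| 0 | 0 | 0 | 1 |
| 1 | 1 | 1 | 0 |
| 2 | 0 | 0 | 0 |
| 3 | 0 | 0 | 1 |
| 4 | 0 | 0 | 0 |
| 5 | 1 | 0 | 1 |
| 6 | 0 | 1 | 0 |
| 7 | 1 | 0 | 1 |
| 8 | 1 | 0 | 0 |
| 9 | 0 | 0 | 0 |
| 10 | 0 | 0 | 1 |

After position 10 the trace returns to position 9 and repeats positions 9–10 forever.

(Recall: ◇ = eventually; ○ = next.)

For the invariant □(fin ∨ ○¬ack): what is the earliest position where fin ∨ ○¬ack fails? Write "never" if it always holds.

fin ∨ ○¬ack holds at every position 0..10, and those are all the positions the trace ever visits, so the invariant □(fin ∨ ○¬ack) is never violated.

never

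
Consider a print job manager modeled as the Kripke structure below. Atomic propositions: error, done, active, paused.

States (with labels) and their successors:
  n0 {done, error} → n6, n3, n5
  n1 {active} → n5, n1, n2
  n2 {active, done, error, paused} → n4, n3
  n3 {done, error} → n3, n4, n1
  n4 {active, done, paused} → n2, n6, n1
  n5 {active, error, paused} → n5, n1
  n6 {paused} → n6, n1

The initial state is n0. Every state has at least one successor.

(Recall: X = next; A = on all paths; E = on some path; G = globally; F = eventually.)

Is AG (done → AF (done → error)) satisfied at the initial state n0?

States satisfying done → AF (done → error): {n0, n1, n2, n3, n4, n5, n6}.
States satisfying AG (done → AF (done → error)): {n0, n1, n2, n3, n4, n5, n6}.
Every state reachable from n0 satisfies done → AF (done → error).
n0 ∈ Sat(AG (done → AF (done → error))).

Yes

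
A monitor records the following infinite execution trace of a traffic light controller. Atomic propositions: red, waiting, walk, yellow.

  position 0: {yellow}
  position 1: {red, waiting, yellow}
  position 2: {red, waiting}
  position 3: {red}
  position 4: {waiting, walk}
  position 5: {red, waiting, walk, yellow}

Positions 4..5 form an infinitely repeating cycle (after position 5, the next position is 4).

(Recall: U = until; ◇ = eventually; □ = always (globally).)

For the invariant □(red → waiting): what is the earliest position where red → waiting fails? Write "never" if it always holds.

Check red → waiting at each position in order: 0 ✓, 1 ✓, 2 ✓.
At position 3 the labels are {red}, so red → waiting is false there. This is the first violation.

3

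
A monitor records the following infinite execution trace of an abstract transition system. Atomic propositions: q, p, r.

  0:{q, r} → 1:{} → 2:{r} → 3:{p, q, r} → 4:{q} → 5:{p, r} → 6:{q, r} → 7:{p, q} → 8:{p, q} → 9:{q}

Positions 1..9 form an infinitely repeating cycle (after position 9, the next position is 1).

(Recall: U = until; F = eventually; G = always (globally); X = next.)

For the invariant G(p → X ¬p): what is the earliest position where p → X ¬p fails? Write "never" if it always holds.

Check p → X ¬p at each position in order: 0 ✓, 1 ✓, 2 ✓, 3 ✓, 4 ✓, 5 ✓, 6 ✓.
At position 7 the labels are {p, q} and the next position 8 has {p, q}, so p → X ¬p is false there. This is the first violation.

7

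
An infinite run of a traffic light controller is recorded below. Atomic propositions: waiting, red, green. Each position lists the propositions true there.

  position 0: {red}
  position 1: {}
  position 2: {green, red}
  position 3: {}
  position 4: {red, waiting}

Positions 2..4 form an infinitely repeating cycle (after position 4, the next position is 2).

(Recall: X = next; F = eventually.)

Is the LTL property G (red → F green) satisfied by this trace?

red → F green holds at every position 0..4, and those are all positions ever visited, so G (red → F green) holds.
Positions where red holds: 0, 2, 4.
Check F green at each: 0→ok, 2→ok, 4→ok.

Holds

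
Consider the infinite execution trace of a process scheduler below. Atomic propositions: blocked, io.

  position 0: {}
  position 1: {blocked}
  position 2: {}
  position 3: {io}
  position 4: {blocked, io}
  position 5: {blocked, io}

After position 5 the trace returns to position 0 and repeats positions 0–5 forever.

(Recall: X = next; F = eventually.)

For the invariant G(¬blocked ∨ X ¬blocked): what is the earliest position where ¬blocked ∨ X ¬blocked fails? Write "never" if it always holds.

4

Check ¬blocked ∨ X ¬blocked at each position in order: 0 ✓, 1 ✓, 2 ✓, 3 ✓.
At position 4 the labels are {blocked, io} and the next position 5 has {blocked, io}, so ¬blocked ∨ X ¬blocked is false there. This is the first violation.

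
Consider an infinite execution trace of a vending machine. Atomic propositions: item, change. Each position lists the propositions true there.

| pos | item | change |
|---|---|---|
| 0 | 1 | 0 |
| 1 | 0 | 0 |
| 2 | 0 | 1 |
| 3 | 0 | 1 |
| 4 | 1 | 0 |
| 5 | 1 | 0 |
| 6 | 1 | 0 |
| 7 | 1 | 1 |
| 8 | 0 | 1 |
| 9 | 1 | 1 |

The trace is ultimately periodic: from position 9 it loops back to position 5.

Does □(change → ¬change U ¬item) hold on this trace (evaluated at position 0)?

change → ¬change U ¬item must hold at every position from 0 onward. It fails at position 7, so □(change → ¬change U ¬item) is false.
Positions where change holds: 2, 3, 7, 8, 9.
Check ¬change U ¬item at each: 2→ok, 3→ok, 7→fails, 8→ok, 9→fails.

No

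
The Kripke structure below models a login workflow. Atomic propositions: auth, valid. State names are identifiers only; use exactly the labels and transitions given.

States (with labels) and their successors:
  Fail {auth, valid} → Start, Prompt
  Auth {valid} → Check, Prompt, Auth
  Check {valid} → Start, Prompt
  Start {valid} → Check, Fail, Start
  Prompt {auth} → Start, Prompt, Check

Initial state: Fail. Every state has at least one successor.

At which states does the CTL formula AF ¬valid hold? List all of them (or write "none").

{Prompt}

States satisfying ¬valid: {Prompt}.
States satisfying AF ¬valid: {Prompt}.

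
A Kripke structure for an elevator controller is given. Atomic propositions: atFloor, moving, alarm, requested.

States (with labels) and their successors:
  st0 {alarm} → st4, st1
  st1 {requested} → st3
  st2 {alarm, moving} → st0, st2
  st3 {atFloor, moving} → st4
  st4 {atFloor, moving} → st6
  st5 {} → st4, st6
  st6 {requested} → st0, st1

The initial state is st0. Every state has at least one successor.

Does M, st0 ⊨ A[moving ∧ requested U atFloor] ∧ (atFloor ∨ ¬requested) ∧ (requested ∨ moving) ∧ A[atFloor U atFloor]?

Does not hold

States satisfying moving ∧ requested: ∅.
States satisfying atFloor: {st3, st4}.
States satisfying A[moving ∧ requested U atFloor]: {st3, st4}.
States satisfying ¬requested: {st0, st2, st3, st4, st5}.
States satisfying atFloor ∨ ¬requested: {st0, st2, st3, st4, st5}.
States satisfying requested ∨ moving: {st1, st2, st3, st4, st6}.
States satisfying (atFloor ∨ ¬requested) ∧ (requested ∨ moving): {st2, st3, st4}.
States satisfying A[atFloor U atFloor]: {st3, st4}.
States satisfying A[moving ∧ requested U atFloor] ∧ (atFloor ∨ ¬requested) ∧ (requested ∨ moving) ∧ A[atFloor U atFloor]: {st3, st4}.
st0 ∉ Sat(A[moving ∧ requested U atFloor] ∧ (atFloor ∨ ¬requested) ∧ (requested ∨ moving) ∧ A[atFloor U atFloor]).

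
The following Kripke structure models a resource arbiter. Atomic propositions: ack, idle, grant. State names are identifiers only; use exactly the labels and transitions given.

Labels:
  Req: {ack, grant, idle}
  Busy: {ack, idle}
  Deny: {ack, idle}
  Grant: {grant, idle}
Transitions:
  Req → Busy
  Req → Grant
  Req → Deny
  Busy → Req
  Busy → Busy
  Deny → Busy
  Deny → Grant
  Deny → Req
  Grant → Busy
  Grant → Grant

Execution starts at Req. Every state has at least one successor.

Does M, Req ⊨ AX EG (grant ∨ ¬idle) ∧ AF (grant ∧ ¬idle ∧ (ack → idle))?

Violated

States satisfying EG (grant ∨ ¬idle): {Req, Grant}.
States satisfying AX EG (grant ∨ ¬idle): ∅.
States satisfying grant ∧ ¬idle ∧ (ack → idle): ∅.
States satisfying AF (grant ∧ ¬idle ∧ (ack → idle)): ∅.
States satisfying AX EG (grant ∨ ¬idle) ∧ AF (grant ∧ ¬idle ∧ (ack → idle)): ∅.
Req ∉ Sat(AX EG (grant ∨ ¬idle) ∧ AF (grant ∧ ¬idle ∧ (ack → idle))).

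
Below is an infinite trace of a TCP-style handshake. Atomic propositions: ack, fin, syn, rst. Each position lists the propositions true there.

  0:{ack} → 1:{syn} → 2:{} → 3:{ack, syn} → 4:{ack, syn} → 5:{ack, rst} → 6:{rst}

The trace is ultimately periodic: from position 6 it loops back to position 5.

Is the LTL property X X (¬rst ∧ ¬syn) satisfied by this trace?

The position after 0 is 1; X (¬rst ∧ ¬syn) is true there.

Satisfied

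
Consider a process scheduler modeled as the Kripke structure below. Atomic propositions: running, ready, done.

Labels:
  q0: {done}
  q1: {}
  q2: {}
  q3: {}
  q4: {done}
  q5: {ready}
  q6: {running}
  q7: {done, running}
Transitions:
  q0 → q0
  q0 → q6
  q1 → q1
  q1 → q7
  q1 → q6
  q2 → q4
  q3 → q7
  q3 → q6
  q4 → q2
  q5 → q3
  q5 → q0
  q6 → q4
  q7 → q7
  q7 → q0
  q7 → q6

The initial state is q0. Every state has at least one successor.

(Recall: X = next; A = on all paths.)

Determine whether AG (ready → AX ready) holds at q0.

States satisfying ready → AX ready: {q0, q1, q2, q3, q4, q6, q7}.
States satisfying AG (ready → AX ready): {q0, q1, q2, q3, q4, q6, q7}.
Every state reachable from q0 satisfies ready → AX ready.
q0 ∈ Sat(AG (ready → AX ready)).

Satisfied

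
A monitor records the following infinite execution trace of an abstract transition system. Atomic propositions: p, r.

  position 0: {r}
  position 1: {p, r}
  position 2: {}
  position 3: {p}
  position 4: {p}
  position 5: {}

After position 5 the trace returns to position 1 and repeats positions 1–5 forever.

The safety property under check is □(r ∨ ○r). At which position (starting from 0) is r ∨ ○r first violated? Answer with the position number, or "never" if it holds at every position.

2

Check r ∨ ○r at each position in order: 0 ✓, 1 ✓.
At position 2 the labels are {} and the next position 3 has {p}, so r ∨ ○r is false there. This is the first violation.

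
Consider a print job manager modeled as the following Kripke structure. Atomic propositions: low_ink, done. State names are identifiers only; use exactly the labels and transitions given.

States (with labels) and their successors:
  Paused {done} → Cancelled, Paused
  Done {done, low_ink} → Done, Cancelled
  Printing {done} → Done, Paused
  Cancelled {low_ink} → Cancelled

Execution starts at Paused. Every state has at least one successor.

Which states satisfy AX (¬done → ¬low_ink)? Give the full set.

States satisfying ¬done → ¬low_ink: {Paused, Done, Printing}.
States satisfying AX (¬done → ¬low_ink): {Printing}.

{Printing}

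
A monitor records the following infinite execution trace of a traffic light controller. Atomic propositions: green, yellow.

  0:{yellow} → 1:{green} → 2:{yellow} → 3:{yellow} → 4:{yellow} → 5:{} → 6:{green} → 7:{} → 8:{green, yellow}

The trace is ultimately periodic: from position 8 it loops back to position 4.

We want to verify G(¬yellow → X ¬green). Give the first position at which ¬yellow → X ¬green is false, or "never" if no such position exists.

Check ¬yellow → X ¬green at each position in order: 0 ✓, 1 ✓, 2 ✓, 3 ✓, 4 ✓.
At position 5 the labels are {} and the next position 6 has {green}, so ¬yellow → X ¬green is false there. This is the first violation.

5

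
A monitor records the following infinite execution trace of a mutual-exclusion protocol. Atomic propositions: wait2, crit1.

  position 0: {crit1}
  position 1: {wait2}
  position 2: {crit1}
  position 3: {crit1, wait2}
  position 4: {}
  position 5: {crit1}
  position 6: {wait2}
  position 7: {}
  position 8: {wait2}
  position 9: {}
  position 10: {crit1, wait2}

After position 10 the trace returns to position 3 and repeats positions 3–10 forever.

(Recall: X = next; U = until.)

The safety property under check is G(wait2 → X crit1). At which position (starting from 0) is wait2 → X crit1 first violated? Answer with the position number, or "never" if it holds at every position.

Check wait2 → X crit1 at each position in order: 0 ✓, 1 ✓, 2 ✓.
At position 3 the labels are {crit1, wait2} and the next position 4 has {}, so wait2 → X crit1 is false there. This is the first violation.

3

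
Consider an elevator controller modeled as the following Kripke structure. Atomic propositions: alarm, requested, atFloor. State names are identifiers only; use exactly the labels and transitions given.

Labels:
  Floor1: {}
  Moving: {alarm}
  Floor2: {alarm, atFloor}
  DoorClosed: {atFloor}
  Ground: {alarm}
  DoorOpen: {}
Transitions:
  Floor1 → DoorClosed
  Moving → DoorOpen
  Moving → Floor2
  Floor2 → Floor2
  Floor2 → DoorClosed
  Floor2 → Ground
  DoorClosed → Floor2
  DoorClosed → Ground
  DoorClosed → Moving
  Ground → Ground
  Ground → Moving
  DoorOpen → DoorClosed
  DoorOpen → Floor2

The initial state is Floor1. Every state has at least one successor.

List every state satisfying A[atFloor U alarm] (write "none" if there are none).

{Moving, Floor2, DoorClosed, Ground}

States satisfying atFloor: {Floor2, DoorClosed}.
States satisfying alarm: {Moving, Floor2, Ground}.
States satisfying A[atFloor U alarm]: {Moving, Floor2, DoorClosed, Ground}.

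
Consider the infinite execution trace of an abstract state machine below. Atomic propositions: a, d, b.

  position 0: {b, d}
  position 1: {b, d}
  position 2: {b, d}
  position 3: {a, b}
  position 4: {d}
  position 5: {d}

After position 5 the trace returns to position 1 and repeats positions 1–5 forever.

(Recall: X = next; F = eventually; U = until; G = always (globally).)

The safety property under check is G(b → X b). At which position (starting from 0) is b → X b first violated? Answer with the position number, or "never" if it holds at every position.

3

Check b → X b at each position in order: 0 ✓, 1 ✓, 2 ✓.
At position 3 the labels are {a, b} and the next position 4 has {d}, so b → X b is false there. This is the first violation.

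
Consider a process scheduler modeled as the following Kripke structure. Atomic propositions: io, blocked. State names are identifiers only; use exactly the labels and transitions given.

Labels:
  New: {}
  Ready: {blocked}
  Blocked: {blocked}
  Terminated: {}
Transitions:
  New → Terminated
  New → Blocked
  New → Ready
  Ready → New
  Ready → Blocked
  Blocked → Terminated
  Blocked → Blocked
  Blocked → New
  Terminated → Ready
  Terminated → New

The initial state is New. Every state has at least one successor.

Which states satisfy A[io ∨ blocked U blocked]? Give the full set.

States satisfying io ∨ blocked: {Ready, Blocked}.
States satisfying blocked: {Ready, Blocked}.
States satisfying A[io ∨ blocked U blocked]: {Ready, Blocked}.

{Ready, Blocked}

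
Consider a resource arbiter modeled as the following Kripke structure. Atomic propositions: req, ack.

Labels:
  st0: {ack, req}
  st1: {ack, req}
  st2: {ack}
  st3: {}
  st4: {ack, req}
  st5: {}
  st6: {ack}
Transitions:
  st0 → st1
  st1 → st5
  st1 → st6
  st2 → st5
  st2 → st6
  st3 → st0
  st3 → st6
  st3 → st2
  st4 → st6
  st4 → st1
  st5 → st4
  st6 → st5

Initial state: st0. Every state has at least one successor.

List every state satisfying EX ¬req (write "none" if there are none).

States satisfying ¬req: {st2, st3, st5, st6}.
States satisfying EX ¬req: {st1, st2, st3, st4, st6}.

{st1, st2, st3, st4, st6}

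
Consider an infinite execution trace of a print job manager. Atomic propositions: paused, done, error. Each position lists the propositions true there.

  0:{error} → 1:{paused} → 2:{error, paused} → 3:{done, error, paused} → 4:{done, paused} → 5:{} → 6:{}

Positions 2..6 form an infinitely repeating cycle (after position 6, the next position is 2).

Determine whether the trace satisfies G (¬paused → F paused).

Satisfied

¬paused → F paused holds at every position 0..6, and those are all positions ever visited, so G (¬paused → F paused) holds.
Positions where ¬paused holds: 0, 5, 6.
Check F paused at each: 0→ok, 5→ok, 6→ok.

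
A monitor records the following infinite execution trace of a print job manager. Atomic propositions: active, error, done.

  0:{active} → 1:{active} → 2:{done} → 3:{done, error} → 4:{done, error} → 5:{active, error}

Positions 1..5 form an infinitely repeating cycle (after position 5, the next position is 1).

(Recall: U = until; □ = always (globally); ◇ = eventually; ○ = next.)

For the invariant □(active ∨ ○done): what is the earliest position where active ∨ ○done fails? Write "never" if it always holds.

4

Check active ∨ ○done at each position in order: 0 ✓, 1 ✓, 2 ✓, 3 ✓.
At position 4 the labels are {done, error} and the next position 5 has {active, error}, so active ∨ ○done is false there. This is the first violation.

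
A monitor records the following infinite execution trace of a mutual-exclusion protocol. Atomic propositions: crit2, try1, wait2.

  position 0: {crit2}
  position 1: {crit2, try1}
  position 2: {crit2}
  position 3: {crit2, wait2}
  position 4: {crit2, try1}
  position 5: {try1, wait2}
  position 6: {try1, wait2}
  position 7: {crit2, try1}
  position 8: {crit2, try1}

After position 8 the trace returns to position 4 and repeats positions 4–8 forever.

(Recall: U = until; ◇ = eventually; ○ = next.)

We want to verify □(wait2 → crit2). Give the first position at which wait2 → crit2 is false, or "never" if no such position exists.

5

Check wait2 → crit2 at each position in order: 0 ✓, 1 ✓, 2 ✓, 3 ✓, 4 ✓.
At position 5 the labels are {try1, wait2}, so wait2 → crit2 is false there. This is the first violation.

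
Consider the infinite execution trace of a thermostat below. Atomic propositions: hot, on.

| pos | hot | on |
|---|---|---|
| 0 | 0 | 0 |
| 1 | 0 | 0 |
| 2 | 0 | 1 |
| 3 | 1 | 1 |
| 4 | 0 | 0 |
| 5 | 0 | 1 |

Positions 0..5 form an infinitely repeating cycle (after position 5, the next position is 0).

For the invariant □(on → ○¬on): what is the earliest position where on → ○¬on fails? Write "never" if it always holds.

Check on → ○¬on at each position in order: 0 ✓, 1 ✓.
At position 2 the labels are {on} and the next position 3 has {hot, on}, so on → ○¬on is false there. This is the first violation.

2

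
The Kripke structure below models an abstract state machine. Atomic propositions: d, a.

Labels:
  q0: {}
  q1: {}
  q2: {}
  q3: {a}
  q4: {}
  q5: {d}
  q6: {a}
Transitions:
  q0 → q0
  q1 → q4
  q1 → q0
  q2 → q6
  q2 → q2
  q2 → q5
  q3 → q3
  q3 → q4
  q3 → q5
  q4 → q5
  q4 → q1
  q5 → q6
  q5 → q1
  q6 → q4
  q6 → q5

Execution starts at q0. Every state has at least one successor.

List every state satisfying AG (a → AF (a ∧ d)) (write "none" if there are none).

{q0}

States satisfying a → AF (a ∧ d): {q0, q1, q2, q4, q5}.
States satisfying AG (a → AF (a ∧ d)): {q0}.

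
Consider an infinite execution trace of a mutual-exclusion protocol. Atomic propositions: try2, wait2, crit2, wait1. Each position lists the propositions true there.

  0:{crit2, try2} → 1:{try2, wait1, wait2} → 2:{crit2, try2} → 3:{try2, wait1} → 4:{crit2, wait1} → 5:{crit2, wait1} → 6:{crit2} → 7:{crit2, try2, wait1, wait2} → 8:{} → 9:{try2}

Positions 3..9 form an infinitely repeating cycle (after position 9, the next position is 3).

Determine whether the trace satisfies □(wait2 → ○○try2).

Yes

wait2 → ○○try2 holds at every position 0..9, and those are all positions ever visited, so □(wait2 → ○○try2) holds.
Positions where wait2 holds: 1, 7.
Check ○○try2 at each: 1→ok, 7→ok.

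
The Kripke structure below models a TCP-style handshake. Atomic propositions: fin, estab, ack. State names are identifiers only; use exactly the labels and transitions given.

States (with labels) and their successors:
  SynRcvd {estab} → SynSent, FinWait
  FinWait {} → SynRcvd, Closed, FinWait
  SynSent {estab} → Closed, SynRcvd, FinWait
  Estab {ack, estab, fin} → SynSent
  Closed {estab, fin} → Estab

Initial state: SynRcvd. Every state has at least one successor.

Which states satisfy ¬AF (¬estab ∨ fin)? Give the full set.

States satisfying ¬estab ∨ fin: {FinWait, Estab, Closed}.
States satisfying AF (¬estab ∨ fin): {FinWait, Estab, Closed}.
States satisfying ¬AF (¬estab ∨ fin): {SynRcvd, SynSent}.

{SynRcvd, SynSent}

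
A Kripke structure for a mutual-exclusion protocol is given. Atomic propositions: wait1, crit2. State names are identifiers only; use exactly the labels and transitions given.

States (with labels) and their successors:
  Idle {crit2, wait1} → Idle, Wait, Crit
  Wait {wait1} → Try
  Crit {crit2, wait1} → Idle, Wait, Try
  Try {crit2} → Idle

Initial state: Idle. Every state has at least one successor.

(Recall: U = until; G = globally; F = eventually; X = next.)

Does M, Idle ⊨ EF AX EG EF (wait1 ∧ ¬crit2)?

States satisfying AX EG EF (wait1 ∧ ¬crit2): {Idle, Wait, Crit, Try}.
States satisfying EF AX EG EF (wait1 ∧ ¬crit2): {Idle, Wait, Crit, Try}.
Some path from Idle reaches a state where AX EG EF (wait1 ∧ ¬crit2) holds.
Idle ∈ Sat(EF AX EG EF (wait1 ∧ ¬crit2)).

Satisfied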